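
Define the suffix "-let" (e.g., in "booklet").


Suffix: -let
Example: booklet (book + -let)
Meaning = small


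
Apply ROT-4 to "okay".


Word: "okay"
Shift: 4
Each letter → (letter + shift) mod 26:
  'o' (14) + 4 = 18 → 's'
  'k' (10) + 4 = 14 → 'o'
  'a' (0) + 4 = 4 → 'e'
  'y' (24) + 4 = 2 → 'c'
Result = "soec"


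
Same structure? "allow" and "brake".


Pattern of "allow": [0, 1, 1, 2, 3]
Pattern of "brake": [0, 1, 2, 3, 4]
Patterns do not match
Same pattern = No


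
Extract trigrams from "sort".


Word: "sort" (length 4)
Number of trigrams = 4 - 3 + 1 = 2
  Position 0: "sor"
  Position 1: "ort"
Trigrams = "sor", "ort"


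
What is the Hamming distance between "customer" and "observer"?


Comparing character by character (same length = 8):
  Pos 0: 'c' vs 'o' !=
  Pos 1: 'u' vs 'b' !=
  Pos 2: 's' vs 's' =
  Pos 3: 't' vs 'e' !=
  Pos 4: 'o' vs 'r' !=
  Pos 5: 'm' vs 'v' !=
  Pos 6: 'e' vs 'e' =
  Pos 7: 'r' vs 'r' =
Hamming distance = 5


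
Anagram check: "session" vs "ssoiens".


Word 1: "session" → sorted: einosss
Word 2: "ssoiens" → sorted: einosss
Same letters? einosss == einosss
Anagram = Yes


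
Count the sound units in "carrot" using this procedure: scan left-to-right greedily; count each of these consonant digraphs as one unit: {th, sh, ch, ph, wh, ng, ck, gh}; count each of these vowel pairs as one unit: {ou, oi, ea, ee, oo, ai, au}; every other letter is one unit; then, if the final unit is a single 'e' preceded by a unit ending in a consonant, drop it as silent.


Word: "carrot" (6 letters)
Left-to-right scan:
  (1) 'c' (letter)
  (2) 'a' (letter)
  (3) 'r' (letter)
  (4) 'r' (letter)
  (5) 'o' (letter)
  (6) 't' (letter)
Units from scan: 6
Sound units = 6 units


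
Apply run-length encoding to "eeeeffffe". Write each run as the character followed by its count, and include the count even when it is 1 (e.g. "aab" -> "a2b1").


String: "eeeeffffe"
Scanning for consecutive runs:
  'e' x 4
  'f' x 4
  'e' x 1
RLE = "e4f4e1"


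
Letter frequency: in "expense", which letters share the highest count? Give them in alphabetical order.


Word: "expense"
Letter counts:
  'e': 3
  'n': 1
  'p': 1
  's': 1
  'x': 1
Maximum count = 3
Most frequent = 'e' (3 times each)


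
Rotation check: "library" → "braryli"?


Word: "library", Candidate: "braryli"
Method: check if candidate is substring of word+word
"librarylibrary" contains "braryli"? Yes
Is rotation = Yes


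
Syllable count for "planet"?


Word: "planet"
Syllable breakdown: plan-et
Counting: 2 parts
= 2 syllables


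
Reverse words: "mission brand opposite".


Original: "mission brand opposite"
Words (1..n): mission | brand | opposite
Reversed (n..1): opposite | brand | mission
Result = "opposite brand mission"


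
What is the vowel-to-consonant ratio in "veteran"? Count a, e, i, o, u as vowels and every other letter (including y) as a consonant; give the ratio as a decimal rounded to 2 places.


Word: "veteran"
Vowels (a,e,i,o,u): 3
Consonants: 4
Ratio = 3/4
= 0.75


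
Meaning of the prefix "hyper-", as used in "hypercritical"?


Prefix: hyper-
As in: hypercritical -> hyper- + critical
Meaning = over / excessive


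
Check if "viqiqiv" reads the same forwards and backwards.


Word: "viqiqiv"
Reversed: "viqiqiv"
Forward == Backward? viqiqiv == viqiqiv
Palindrome = Yes


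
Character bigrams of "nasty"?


Word: "nasty" (length 5)
Number of bigrams = 5 - 2 + 1 = 4
  Position 0: "na"
  Position 1: "as"
  Position 2: "st"
  Position 3: "ty"
Bigrams = "na", "as", "st", "ty"


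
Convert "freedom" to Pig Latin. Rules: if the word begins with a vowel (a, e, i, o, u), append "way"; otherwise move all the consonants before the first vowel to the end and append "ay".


Word: "freedom"
Starts with consonant(s) → move to end, add 'ay'
Consonant cluster: "fr"
Pig Latin = "eedomfray"


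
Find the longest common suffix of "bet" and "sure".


Word 1: "bet"
Word 2: "sure"
Comparing from end:
  Pos -1: 't' != 'e' (stop)
LCS = "" (length 0)


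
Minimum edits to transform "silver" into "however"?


Word 1: "silver" (length 6)
Word 2: "however" (length 7)
One optimal edit sequence (insert/delete/substitute each cost 1):
  1. insert 'h'  (+1)
  2. substitute 's' -> 'o'  (+1)
  3. substitute 'i' -> 'w'  (+1)
  4. substitute 'l' -> 'e'  (+1)
  5. keep 'v'
  6. keep 'e'
  7. keep 'r'
Total edit operations: 4
Edit distance = 4


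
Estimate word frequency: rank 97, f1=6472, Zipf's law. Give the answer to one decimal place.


Zipf's law: f(r) = f(1) / r
f(1) = 6472
f(97) = 6472 / 97
= 66.7 occurrences


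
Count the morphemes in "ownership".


Word: "ownership"
Morphemes: own / -er / -ship
Each morpheme carries meaning
= 3 morphemes


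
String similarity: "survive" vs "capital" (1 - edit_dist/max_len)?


Word 1: "survive" (length 7)
Word 2: "capital" (length 7)
One optimal edit sequence:
  1. substitute 's' -> 'c'  (+1)
  2. substitute 'u' -> 'a'  (+1)
  3. substitute 'r' -> 'p'  (+1)
  4. substitute 'v' -> 'i'  (+1)
  5. substitute 'i' -> 't'  (+1)
  6. substitute 'v' -> 'a'  (+1)
  7. substitute 'e' -> 'l'  (+1)
Edit distance = 7
Max length = max(7, 7) = 7
Similarity = 1 - 7/7
= 0.0000


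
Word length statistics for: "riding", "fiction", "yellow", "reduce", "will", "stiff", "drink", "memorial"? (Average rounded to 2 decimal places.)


Lengths: "riding"=6, "fiction"=7, "yellow"=6, "reduce"=6, "will"=4, "stiff"=5, "drink"=5, "memorial"=8
Sum = 47, Count = 8
Average = 47/8 = 5.88
= avg=5.88, min=4, max=8


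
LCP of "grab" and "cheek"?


Word 1: "grab"
Word 2: "cheek"
Comparing from start:
  Pos 0: 'g' != 'c' (stop)
LCP = "" (length 0)


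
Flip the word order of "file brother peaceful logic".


Original: "file brother peaceful logic"
Words (1..n): file | brother | peaceful | logic
Reversed (n..1): logic | peaceful | brother | file
Result = "logic peaceful brother file"


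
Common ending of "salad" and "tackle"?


Word 1: "salad"
Word 2: "tackle"
Comparing from end:
  Pos -1: 'd' != 'e' (stop)
LCS = "" (length 0)


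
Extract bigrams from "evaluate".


Word: "evaluate" (length 8)
Number of bigrams = 8 - 2 + 1 = 7
  Position 0: "ev"
  Position 1: "va"
  Position 2: "al"
  Position 3: "lu"
  Position 4: "ua"
  Position 5: "at"
  Position 6: "te"
Bigrams = "ev", "va", "al", "lu", "ua", "at", "te"


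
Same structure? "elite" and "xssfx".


Pattern of "elite": [0, 1, 2, 3, 0]
Pattern of "xssfx": [0, 1, 1, 2, 0]
Patterns do not match
Same pattern = No


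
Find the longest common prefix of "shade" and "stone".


Word 1: "shade"
Word 2: "stone"
Comparing from start:
  Pos 0: 's' == 's'
  Pos 1: 'h' != 't' (stop)
LCP = "s" (length 1)


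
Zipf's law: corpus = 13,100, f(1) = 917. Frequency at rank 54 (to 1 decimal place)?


Zipf's law: f(r) = f(1) / r
f(1) = 917
f(54) = 917 / 54
= 17.0 occurrences


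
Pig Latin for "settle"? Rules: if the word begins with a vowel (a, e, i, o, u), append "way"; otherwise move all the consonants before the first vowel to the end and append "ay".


Word: "settle"
Starts with consonant(s) → move to end, add 'ay'
Consonant cluster: "s"
Pig Latin = "ettlesay"


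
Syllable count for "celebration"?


Word: "celebration"
Syllable breakdown: cel-e-bra-tion
Counting: 4 parts
= 4 syllables


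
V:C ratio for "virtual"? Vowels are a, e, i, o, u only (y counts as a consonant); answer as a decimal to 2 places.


Word: "virtual"
Vowels (a,e,i,o,u): 3
Consonants: 4
Ratio = 3/4
= 0.75


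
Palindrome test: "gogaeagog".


Word: "gogaeagog"
Reversed: "gogaeagog"
Forward == Backward? gogaeagog == gogaeagog
Palindrome = Yes


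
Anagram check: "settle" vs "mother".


Word 1: "settle" → sorted: eelstt
Word 2: "mother" → sorted: ehmort
Same letters? eelstt != ehmort
Anagram = No


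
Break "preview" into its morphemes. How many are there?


Word: "preview"
Morphemes: pre- | view
Each morpheme carries meaning
= 2 morphemes


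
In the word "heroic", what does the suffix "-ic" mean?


Suffix: -ic
Example: heroic (hero + -ic)
Meaning = relating to


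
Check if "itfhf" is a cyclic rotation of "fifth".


Word: "fifth", Candidate: "itfhf"
Method: check if candidate is substring of word+word
"fifthfifth" contains "itfhf"? No
Is rotation = No


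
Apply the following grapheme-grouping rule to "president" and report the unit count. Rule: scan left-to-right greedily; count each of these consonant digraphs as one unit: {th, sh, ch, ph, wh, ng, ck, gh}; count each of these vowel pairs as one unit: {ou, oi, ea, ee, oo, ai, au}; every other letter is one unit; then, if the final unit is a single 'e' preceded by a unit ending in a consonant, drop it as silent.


Word: "president" (9 letters)
Left-to-right scan:
  1. 'p' (letter)
  2. 'r' (letter)
  3. 'e' (letter)
  4. 's' (letter)
  5. 'i' (letter)
  6. 'd' (letter)
  7. 'e' (letter)
  8. 'n' (letter)
  9. 't' (letter)
Units from scan: 9
Sound units = 9 units


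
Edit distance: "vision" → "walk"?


Word 1: "vision" (length 6)
Word 2: "walk" (length 4)
One optimal edit sequence (insert/delete/substitute each cost 1):
  1. delete 'v'  (+1)
  2. delete 'i'  (+1)
  3. substitute 's' -> 'w'  (+1)
  4. substitute 'i' -> 'a'  (+1)
  5. substitute 'o' -> 'l'  (+1)
  6. substitute 'n' -> 'k'  (+1)
Total edit operations: 6
Edit distance = 6


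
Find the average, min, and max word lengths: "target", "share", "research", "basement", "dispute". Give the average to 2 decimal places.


Lengths: "target"=6, "share"=5, "research"=8, "basement"=8, "dispute"=7
Sum = 34, Count = 5
Average = 34/5 = 6.80
= avg=6.80, min=5, max=8


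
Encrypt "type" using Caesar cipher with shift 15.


Word: "type"
Shift: 15
Each letter → (letter + shift) mod 26:
  't' (19) + 15 = 8 → 'i'
  'y' (24) + 15 = 13 → 'n'
  'p' (15) + 15 = 4 → 'e'
  'e' (4) + 15 = 19 → 't'
Result = "inet"


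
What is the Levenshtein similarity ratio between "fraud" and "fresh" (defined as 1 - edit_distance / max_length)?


Word 1: "fraud" (length 5)
Word 2: "fresh" (length 5)
One optimal edit sequence:
  1. keep 'f'
  2. keep 'r'
  3. substitute 'a' -> 'e'  (+1)
  4. substitute 'u' -> 's'  (+1)
  5. substitute 'd' -> 'h'  (+1)
Edit distance = 3
Max length = max(5, 5) = 5
Similarity = 1 - 3/5
= 0.4000


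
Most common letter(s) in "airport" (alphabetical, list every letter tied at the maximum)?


Word: "airport"
Letter counts:
  'a': 1
  'i': 1
  'o': 1
  'p': 1
  'r': 2
  't': 1
Maximum count = 2
Most frequent = 'r' (2 times each)


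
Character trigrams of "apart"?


Word: "apart" (length 5)
Number of trigrams = 5 - 3 + 1 = 3
  Position 0: "apa"
  Position 1: "par"
  Position 2: "art"
Trigrams = "apa", "par", "art"


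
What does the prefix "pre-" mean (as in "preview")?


Prefix: pre-
As in: preview -> pre- + view
Meaning = before


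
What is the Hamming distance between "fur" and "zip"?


Comparing character by character (same length = 3):
  Pos 0: 'f' vs 'z' !=
  Pos 1: 'u' vs 'i' !=
  Pos 2: 'r' vs 'p' !=
Hamming distance = 3


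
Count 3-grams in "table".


Word: "table" (length 5)
Number of 3-grams = length - 3 + 1 = 5 - 3 + 1
= 3


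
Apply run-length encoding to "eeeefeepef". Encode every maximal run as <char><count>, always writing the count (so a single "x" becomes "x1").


String: "eeeefeepef"
Scanning for consecutive runs:
  'e' x 4
  'f' x 1
  'e' x 2
  'p' x 1
  'e' x 1
  'f' x 1
RLE = "e4f1e2p1e1f1"


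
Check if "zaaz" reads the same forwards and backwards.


Word: "zaaz"
Reversed: "zaaz"
Forward == Backward? zaaz == zaaz
Palindrome = Yes


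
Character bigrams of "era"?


Word: "era" (length 3)
Number of bigrams = 3 - 2 + 1 = 2
  Position 0: "er"
  Position 1: "ra"
Bigrams = "er", "ra"


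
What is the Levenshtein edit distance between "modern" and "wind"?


Word 1: "modern" (length 6)
Word 2: "wind" (length 4)
One optimal edit sequence (insert/delete/substitute each cost 1):
  1. delete 'm'  (+1)
  2. delete 'o'  (+1)
  3. substitute 'd' -> 'w'  (+1)
  4. substitute 'e' -> 'i'  (+1)
  5. substitute 'r' -> 'n'  (+1)
  6. substitute 'n' -> 'd'  (+1)
Total edit operations: 6
Edit distance = 6


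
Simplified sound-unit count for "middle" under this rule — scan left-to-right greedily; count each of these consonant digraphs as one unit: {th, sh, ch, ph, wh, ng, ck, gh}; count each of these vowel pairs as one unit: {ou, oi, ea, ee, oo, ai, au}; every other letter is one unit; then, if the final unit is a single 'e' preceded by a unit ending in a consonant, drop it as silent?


Word: "middle" (6 letters)
Left-to-right scan:
  [1] 'm' (letter)
  [2] 'i' (letter)
  [3] 'd' (letter)
  [4] 'd' (letter)
  [5] 'l' (letter)
  [6] 'e' (letter)
Units from scan: 6
Final unit is 'e' after a consonant -> drop as silent (-1)
Sound units = 5 units


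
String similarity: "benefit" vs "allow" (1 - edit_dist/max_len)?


Word 1: "benefit" (length 7)
Word 2: "allow" (length 5)
One optimal edit sequence:
  1. delete 'b'  (+1)
  2. delete 'e'  (+1)
  3. substitute 'n' -> 'a'  (+1)
  4. substitute 'e' -> 'l'  (+1)
  5. substitute 'f' -> 'l'  (+1)
  6. substitute 'i' -> 'o'  (+1)
  7. substitute 't' -> 'w'  (+1)
Edit distance = 7
Max length = max(7, 5) = 7
Similarity = 1 - 7/7
= 0.0000


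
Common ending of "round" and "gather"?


Word 1: "round"
Word 2: "gather"
Comparing from end:
  Pos -1: 'd' != 'r' (stop)
LCS = "" (length 0)


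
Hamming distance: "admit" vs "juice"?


Comparing character by character (same length = 5):
  Pos 0: 'a' vs 'j' !=
  Pos 1: 'd' vs 'u' !=
  Pos 2: 'm' vs 'i' !=
  Pos 3: 'i' vs 'c' !=
  Pos 4: 't' vs 'e' !=
Hamming distance = 5


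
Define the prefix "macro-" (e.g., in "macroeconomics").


Prefix: macro-
As in: macroeconomics -> macro- + economics
Meaning = large


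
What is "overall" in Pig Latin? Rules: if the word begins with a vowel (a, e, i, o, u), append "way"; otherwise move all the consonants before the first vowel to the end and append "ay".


Word: "overall"
Starts with vowel → add 'way'
Pig Latin = "overallway"


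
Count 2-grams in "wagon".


Word: "wagon" (length 5)
Number of 2-grams = length - 2 + 1 = 5 - 2 + 1
= 4


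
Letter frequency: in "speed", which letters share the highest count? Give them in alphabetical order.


Word: "speed"
Letter counts:
  'd': 1
  'e': 2
  'p': 1
  's': 1
Maximum count = 2
Most frequent = 'e' (2 times each)


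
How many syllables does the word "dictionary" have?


Word: "dictionary"
Syllable breakdown: dic · tion · ar · y
Counting: 4 parts
= 4 syllables


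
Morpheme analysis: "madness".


Word: "madness"
Morphemes: mad | -ness
Each morpheme carries meaning
= 2 morphemes


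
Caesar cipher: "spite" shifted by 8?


Word: "spite"
Shift: 8
Each letter → (letter + shift) mod 26:
  's' (18) + 8 = 0 → 'a'
  'p' (15) + 8 = 23 → 'x'
  'i' (8) + 8 = 16 → 'q'
  't' (19) + 8 = 1 → 'b'
  'e' (4) + 8 = 12 → 'm'
Result = "axqbm"


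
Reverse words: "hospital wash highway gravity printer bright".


Original: "hospital wash highway gravity printer bright"
Words (1..n): hospital | wash | highway | gravity | printer | bright
Reversed (n..1): bright | printer | gravity | highway | wash | hospital
Result = "bright printer gravity highway wash hospital"


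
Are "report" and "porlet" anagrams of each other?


Word 1: "report" → sorted: eoprrt
Word 2: "porlet" → sorted: eloprt
Same letters? eoprrt != eloprt
Anagram = No


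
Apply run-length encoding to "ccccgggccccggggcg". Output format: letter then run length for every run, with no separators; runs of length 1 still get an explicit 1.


String: "ccccgggccccggggcg"
Scanning for consecutive runs:
  'c' x 4
  'g' x 3
  'c' x 4
  'g' x 4
  'c' x 1
  'g' x 1
RLE = "c4g3c4g4c1g1"


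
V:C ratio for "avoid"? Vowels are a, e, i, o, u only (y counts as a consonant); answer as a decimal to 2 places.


Word: "avoid"
Vowels (a,e,i,o,u): 3
Consonants: 2
Ratio = 3/2
= 1.50


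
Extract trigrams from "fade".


Word: "fade" (length 4)
Number of trigrams = 4 - 3 + 1 = 2
  Position 0: "fad"
  Position 1: "ade"
Trigrams = "fad", "ade"


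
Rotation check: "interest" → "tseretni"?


Word: "interest", Candidate: "tseretni"
Method: check if candidate is substring of word+word
"interestinterest" contains "tseretni"? No
Is rotation = No


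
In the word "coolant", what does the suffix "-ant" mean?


Suffix: -ant
Example: coolant (cool + -ant)
Meaning = one who / that which


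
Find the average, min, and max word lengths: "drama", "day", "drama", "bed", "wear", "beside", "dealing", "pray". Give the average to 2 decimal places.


Lengths: "drama"=5, "day"=3, "drama"=5, "bed"=3, "wear"=4, "beside"=6, "dealing"=7, "pray"=4
Sum = 37, Count = 8
Average = 37/8 = 4.63
= avg=4.63, min=3, max=7


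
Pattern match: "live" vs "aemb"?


Pattern of "live": [0, 1, 2, 3]
Pattern of "aemb": [0, 1, 2, 3]
Patterns match
Same pattern = Yes


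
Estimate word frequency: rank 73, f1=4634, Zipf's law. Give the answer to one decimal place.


Zipf's law: f(r) = f(1) / r
f(1) = 4634
f(73) = 4634 / 73
= 63.5 occurrences


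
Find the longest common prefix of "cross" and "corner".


Word 1: "cross"
Word 2: "corner"
Comparing from start:
  Pos 0: 'c' == 'c'
  Pos 1: 'r' != 'o' (stop)
LCP = "c" (length 1)


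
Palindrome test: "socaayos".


Word: "socaayos"
Reversed: "soyaacos"
Forward == Backward? socaayos != soyaacos
Palindrome = No


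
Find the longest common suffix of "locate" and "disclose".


Word 1: "locate"
Word 2: "disclose"
Comparing from end:
  Pos -1: 'e' == 'e'
  Pos -2: 't' != 's' (stop)
LCS = "e" (length 1)


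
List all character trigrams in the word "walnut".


Word: "walnut" (length 6)
Number of trigrams = 6 - 3 + 1 = 4
  Position 0: "wal"
  Position 1: "aln"
  Position 2: "lnu"
  Position 3: "nut"
Trigrams = "wal", "aln", "lnu", "nut"


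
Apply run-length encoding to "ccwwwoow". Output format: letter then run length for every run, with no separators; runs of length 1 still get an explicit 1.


String: "ccwwwoow"
Scanning for consecutive runs:
  'c' x 2
  'w' x 3
  'o' x 2
  'w' x 1
RLE = "c2w3o2w1"


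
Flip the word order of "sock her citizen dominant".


Original: "sock her citizen dominant"
Words (1..n): sock | her | citizen | dominant
Reversed (n..1): dominant | citizen | her | sock
Result = "dominant citizen her sock"


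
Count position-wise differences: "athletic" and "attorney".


Comparing character by character (same length = 8):
  Pos 0: 'a' vs 'a' =
  Pos 1: 't' vs 't' =
  Pos 2: 'h' vs 't' !=
  Pos 3: 'l' vs 'o' !=
  Pos 4: 'e' vs 'r' !=
  Pos 5: 't' vs 'n' !=
  Pos 6: 'i' vs 'e' !=
  Pos 7: 'c' vs 'y' !=
Hamming distance = 6


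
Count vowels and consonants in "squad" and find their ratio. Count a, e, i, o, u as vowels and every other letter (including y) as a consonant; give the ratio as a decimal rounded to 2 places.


Word: "squad"
Vowels (a,e,i,o,u): 2
Consonants: 3
Ratio = 2/3
= 0.67


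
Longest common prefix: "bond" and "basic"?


Word 1: "bond"
Word 2: "basic"
Comparing from start:
  Pos 0: 'b' == 'b'
  Pos 1: 'o' != 'a' (stop)
LCP = "b" (length 1)


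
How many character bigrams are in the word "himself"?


Word: "himself" (length 7)
Number of 2-grams = length - 2 + 1 = 7 - 2 + 1
= 6


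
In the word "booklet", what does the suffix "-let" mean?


Suffix: -let
Example: booklet = book + -let
Meaning = small


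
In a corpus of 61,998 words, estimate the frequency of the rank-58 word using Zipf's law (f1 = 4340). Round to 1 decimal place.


Zipf's law: f(r) = f(1) / r
f(1) = 4340
f(58) = 4340 / 58
= 74.8 occurrences


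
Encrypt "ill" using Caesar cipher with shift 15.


Word: "ill"
Shift: 15
Each letter → (letter + shift) mod 26:
  'i' (8) + 15 = 23 → 'x'
  'l' (11) + 15 = 0 → 'a'
  'l' (11) + 15 = 0 → 'a'
Result = "xaa"


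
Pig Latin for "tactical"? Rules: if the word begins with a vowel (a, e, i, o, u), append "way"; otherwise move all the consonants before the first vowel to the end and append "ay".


Word: "tactical"
Starts with consonant(s) → move to end, add 'ay'
Consonant cluster: "t"
Pig Latin = "acticaltay"


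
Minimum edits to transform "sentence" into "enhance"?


Word 1: "sentence" (length 8)
Word 2: "enhance" (length 7)
One optimal edit sequence (insert/delete/substitute each cost 1):
  1. delete 's'  (+1)
  2. keep 'e'
  3. keep 'n'
  4. substitute 't' -> 'h'  (+1)
  5. substitute 'e' -> 'a'  (+1)
  6. keep 'n'
  7. keep 'c'
  8. keep 'e'
Total edit operations: 3
Edit distance = 3


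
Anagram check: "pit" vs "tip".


Word 1: "pit" → sorted: ipt
Word 2: "tip" → sorted: ipt
Same letters? ipt == ipt
Anagram = Yes


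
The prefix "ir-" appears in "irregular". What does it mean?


Prefix: ir-
Example: irregular = ir- + regular
Meaning = not


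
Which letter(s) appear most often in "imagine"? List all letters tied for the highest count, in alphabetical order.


Word: "imagine"
Letter counts:
  'a': 1
  'e': 1
  'g': 1
  'i': 2
  'm': 1
  'n': 1
Maximum count = 2
Most frequent = 'i' (2 times each)


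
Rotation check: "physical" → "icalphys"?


Word: "physical", Candidate: "icalphys"
Method: check if candidate is substring of word+word
"physicalphysical" contains "icalphys"? Yes
Is rotation = Yes


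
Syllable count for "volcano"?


Word: "volcano"
Syllable breakdown: vol | ca | no
Counting: 3 parts
= 3 syllables


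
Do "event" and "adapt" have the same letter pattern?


Pattern of "event": [0, 1, 0, 2, 3]
Pattern of "adapt": [0, 1, 0, 2, 3]
Patterns match
Same pattern = Yes


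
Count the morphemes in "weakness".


Word: "weakness"
Morphemes: weak + -ness
Each morpheme carries meaning
= 2 morphemes


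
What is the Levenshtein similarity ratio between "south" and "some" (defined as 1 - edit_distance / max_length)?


Word 1: "south" (length 5)
Word 2: "some" (length 4)
One optimal edit sequence:
  1. keep 's'
  2. keep 'o'
  3. delete 'u'  (+1)
  4. substitute 't' -> 'm'  (+1)
  5. substitute 'h' -> 'e'  (+1)
Edit distance = 3
Max length = max(5, 4) = 5
Similarity = 1 - 3/5
= 0.4000


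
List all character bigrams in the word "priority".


Word: "priority" (length 8)
Number of bigrams = 8 - 2 + 1 = 7
  Position 0: "pr"
  Position 1: "ri"
  Position 2: "io"
  Position 3: "or"
  Position 4: "ri"
  Position 5: "it"
  Position 6: "ty"
Bigrams = "pr", "ri", "io", "or", "ri", "it", "ty"


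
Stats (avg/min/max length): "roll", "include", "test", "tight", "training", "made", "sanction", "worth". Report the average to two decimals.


Lengths: "roll"=4, "include"=7, "test"=4, "tight"=5, "training"=8, "made"=4, "sanction"=8, "worth"=5
Sum = 45, Count = 8
Average = 45/8 = 5.63
= avg=5.63, min=4, max=8


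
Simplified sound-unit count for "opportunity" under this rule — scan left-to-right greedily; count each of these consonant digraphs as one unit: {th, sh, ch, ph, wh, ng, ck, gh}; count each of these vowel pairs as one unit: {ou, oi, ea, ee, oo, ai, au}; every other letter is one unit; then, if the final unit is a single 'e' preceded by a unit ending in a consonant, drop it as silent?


Word: "opportunity" (11 letters)
Left-to-right scan:
  1. 'o' (letter)
  2. 'p' (letter)
  3. 'p' (letter)
  4. 'o' (letter)
  5. 'r' (letter)
  6. 't' (letter)
  7. 'u' (letter)
  8. 'n' (letter)
  9. 'i' (letter)
  10. 't' (letter)
  11. 'y' (letter)
Units from scan: 11
Sound units = 11 units


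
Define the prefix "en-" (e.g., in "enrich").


Prefix: en-
Example: enrich = en- + rich
Meaning = cause to / put into


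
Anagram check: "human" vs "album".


Word 1: "human" → sorted: ahmnu
Word 2: "album" → sorted: ablmu
Same letters? ahmnu != ablmu
Anagram = No


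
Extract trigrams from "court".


Word: "court" (length 5)
Number of trigrams = 5 - 3 + 1 = 3
  Position 0: "cou"
  Position 1: "our"
  Position 2: "urt"
Trigrams = "cou", "our", "urt"


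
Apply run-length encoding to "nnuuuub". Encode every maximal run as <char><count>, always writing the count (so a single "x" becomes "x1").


String: "nnuuuub"
Scanning for consecutive runs:
  'n' x 2
  'u' x 4
  'b' x 1
RLE = "n2u4b1"


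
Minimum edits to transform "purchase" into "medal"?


Word 1: "purchase" (length 8)
Word 2: "medal" (length 5)
One optimal edit sequence (insert/delete/substitute each cost 1):
  1. delete 'p'  (+1)
  2. delete 'u'  (+1)
  3. substitute 'r' -> 'm'  (+1)
  4. substitute 'c' -> 'e'  (+1)
  5. substitute 'h' -> 'd'  (+1)
  6. keep 'a'
  7. delete 's'  (+1)
  8. substitute 'e' -> 'l'  (+1)
Total edit operations: 7
Edit distance = 7


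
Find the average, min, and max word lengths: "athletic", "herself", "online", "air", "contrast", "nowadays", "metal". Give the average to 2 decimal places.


Lengths: "athletic"=8, "herself"=7, "online"=6, "air"=3, "contrast"=8, "nowadays"=8, "metal"=5
Sum = 45, Count = 7
Average = 45/7 = 6.43
= avg=6.43, min=3, max=8


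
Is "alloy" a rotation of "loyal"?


Word: "loyal", Candidate: "alloy"
Method: check if candidate is substring of word+word
"loyalloyal" contains "alloy"? Yes
Is rotation = Yes


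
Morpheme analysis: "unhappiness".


Word: "unhappiness"
Morphemes: un- | happi | -ness
Each morpheme carries meaning
= 3 morphemes


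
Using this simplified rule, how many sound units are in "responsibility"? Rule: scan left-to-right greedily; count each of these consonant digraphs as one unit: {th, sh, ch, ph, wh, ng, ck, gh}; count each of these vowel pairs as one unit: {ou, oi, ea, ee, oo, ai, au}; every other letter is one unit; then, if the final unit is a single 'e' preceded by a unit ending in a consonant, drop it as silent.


Word: "responsibility" (14 letters)
Left-to-right scan:
  1. 'r' (letter)
  2. 'e' (letter)
  3. 's' (letter)
  4. 'p' (letter)
  5. 'o' (letter)
  6. 'n' (letter)
  7. 's' (letter)
  8. 'i' (letter)
  9. 'b' (letter)
  10. 'i' (letter)
  11. 'l' (letter)
  12. 'i' (letter)
  13. 't' (letter)
  14. 'y' (letter)
Units from scan: 14
Sound units = 14 units


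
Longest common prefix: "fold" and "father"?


Word 1: "fold"
Word 2: "father"
Comparing from start:
  Pos 0: 'f' == 'f'
  Pos 1: 'o' != 'a' (stop)
LCP = "f" (length 1)


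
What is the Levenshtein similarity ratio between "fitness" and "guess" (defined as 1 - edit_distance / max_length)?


Word 1: "fitness" (length 7)
Word 2: "guess" (length 5)
One optimal edit sequence:
  1. delete 'f'  (+1)
  2. delete 'i'  (+1)
  3. substitute 't' -> 'g'  (+1)
  4. substitute 'n' -> 'u'  (+1)
  5. keep 'e'
  6. keep 's'
  7. keep 's'
Edit distance = 4
Max length = max(7, 5) = 7
Similarity = 1 - 4/7
= 0.4286


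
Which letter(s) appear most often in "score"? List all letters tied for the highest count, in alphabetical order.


Word: "score"
Letter counts:
  'c': 1
  'e': 1
  'o': 1
  'r': 1
  's': 1
Maximum count = 1
Most frequent = 'c', 'e', 'o', 'r', 's' (1 time each)


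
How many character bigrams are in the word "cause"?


Word: "cause" (length 5)
Number of 2-grams = length - 2 + 1 = 5 - 2 + 1
= 4


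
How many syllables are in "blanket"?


Word: "blanket"
Syllable breakdown: blan | ket
Counting: 2 parts
= 2 syllables


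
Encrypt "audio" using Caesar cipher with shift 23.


Word: "audio"
Shift: 23
Each letter → (letter + shift) mod 26:
  'a' (0) + 23 = 23 → 'x'
  'u' (20) + 23 = 17 → 'r'
  'd' (3) + 23 = 0 → 'a'
  'i' (8) + 23 = 5 → 'f'
  'o' (14) + 23 = 11 → 'l'
Result = "xrafl"


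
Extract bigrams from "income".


Word: "income" (length 6)
Number of bigrams = 6 - 2 + 1 = 5
  Position 0: "in"
  Position 1: "nc"
  Position 2: "co"
  Position 3: "om"
  Position 4: "me"
Bigrams = "in", "nc", "co", "om", "me"


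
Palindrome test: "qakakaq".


Word: "qakakaq"
Reversed: "qakakaq"
Forward == Backward? qakakaq == qakakaq
Palindrome = Yes


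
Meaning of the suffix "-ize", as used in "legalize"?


Suffix: -ize
Example: legalize = legal + -ize
Meaning = to make


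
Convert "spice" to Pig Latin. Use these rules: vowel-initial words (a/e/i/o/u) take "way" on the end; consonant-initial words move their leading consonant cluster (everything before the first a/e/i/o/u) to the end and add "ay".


Word: "spice"
Starts with consonant(s) → move to end, add 'ay'
Consonant cluster: "sp"
Pig Latin = "icespay"


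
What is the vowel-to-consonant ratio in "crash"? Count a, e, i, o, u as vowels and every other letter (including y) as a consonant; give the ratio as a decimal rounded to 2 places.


Word: "crash"
Vowels (a,e,i,o,u): 1
Consonants: 4
Ratio = 1/4
= 0.25


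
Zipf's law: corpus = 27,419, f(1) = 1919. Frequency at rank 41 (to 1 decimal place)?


Zipf's law: f(r) = f(1) / r
f(1) = 1919
f(41) = 1919 / 41
= 46.8 occurrences


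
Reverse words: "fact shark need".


Original: "fact shark need"
Words (1..n): fact | shark | need
Reversed (n..1): need | shark | fact
Result = "need shark fact"


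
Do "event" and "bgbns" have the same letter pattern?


Pattern of "event": [0, 1, 0, 2, 3]
Pattern of "bgbns": [0, 1, 0, 2, 3]
Patterns match
Same pattern = Yes


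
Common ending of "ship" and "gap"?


Word 1: "ship"
Word 2: "gap"
Comparing from end:
  Pos -1: 'p' == 'p'
  Pos -2: 'i' != 'a' (stop)
LCS = "p" (length 1)


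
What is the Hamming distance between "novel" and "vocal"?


Comparing character by character (same length = 5):
  Pos 0: 'n' vs 'v' !=
  Pos 1: 'o' vs 'o' =
  Pos 2: 'v' vs 'c' !=
  Pos 3: 'e' vs 'a' !=
  Pos 4: 'l' vs 'l' =
Hamming distance = 3


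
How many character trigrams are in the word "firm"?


Word: "firm" (length 4)
Number of 3-grams = length - 3 + 1 = 4 - 3 + 1
= 2


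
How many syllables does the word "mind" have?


Word: "mind"
Syllable breakdown: mind
Counting: 1 part
= 1 syllable


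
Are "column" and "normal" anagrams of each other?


Word 1: "column" → sorted: clmnou
Word 2: "normal" → sorted: almnor
Same letters? clmnou != almnor
Anagram = No


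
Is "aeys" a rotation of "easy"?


Word: "easy", Candidate: "aeys"
Method: check if candidate is substring of word+word
"easyeasy" contains "aeys"? No
Is rotation = No


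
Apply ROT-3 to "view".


Word: "view"
Shift: 3
Each letter → (letter + shift) mod 26:
  'v' (21) + 3 = 24 → 'y'
  'i' (8) + 3 = 11 → 'l'
  'e' (4) + 3 = 7 → 'h'
  'w' (22) + 3 = 25 → 'z'
Result = "ylhz"


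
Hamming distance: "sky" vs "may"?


Comparing character by character (same length = 3):
  Pos 0: 's' vs 'm' !=
  Pos 1: 'k' vs 'a' !=
  Pos 2: 'y' vs 'y' =
Hamming distance = 2


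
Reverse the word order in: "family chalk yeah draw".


Original: "family chalk yeah draw"
Words (1..n): family | chalk | yeah | draw
Reversed (n..1): draw | yeah | chalk | family
Result = "draw yeah chalk family"


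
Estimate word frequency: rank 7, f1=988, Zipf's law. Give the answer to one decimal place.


Zipf's law: f(r) = f(1) / r
f(1) = 988
f(7) = 988 / 7
= 141.1 occurrences


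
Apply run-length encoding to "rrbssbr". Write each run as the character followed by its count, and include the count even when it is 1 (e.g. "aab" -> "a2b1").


String: "rrbssbr"
Scanning for consecutive runs:
  'r' x 2
  'b' x 1
  's' x 2
  'b' x 1
  'r' x 1
RLE = "r2b1s2b1r1"


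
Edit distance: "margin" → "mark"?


Word 1: "margin" (length 6)
Word 2: "mark" (length 4)
One optimal edit sequence (insert/delete/substitute each cost 1):
  1. keep 'm'
  2. keep 'a'
  3. keep 'r'
  4. delete 'g'  (+1)
  5. delete 'i'  (+1)
  6. substitute 'n' -> 'k'  (+1)
Total edit operations: 3
Edit distance = 3


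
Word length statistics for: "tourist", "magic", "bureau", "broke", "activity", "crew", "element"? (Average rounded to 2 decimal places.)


Lengths: "tourist"=7, "magic"=5, "bureau"=6, "broke"=5, "activity"=8, "crew"=4, "element"=7
Sum = 42, Count = 7
Average = 42/7 = 6.00
= avg=6.00, min=4, max=8


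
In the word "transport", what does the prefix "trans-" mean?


Prefix: trans-
Example: transport = trans- + port
Meaning = across


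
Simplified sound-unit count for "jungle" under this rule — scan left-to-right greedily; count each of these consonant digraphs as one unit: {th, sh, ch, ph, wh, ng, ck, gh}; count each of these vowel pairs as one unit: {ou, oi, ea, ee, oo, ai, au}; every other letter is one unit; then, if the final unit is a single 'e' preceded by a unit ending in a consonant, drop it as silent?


Word: "jungle" (6 letters)
Left-to-right scan:
  [1] 'j' (letter)
  [2] 'u' (letter)
  [3] 'ng' (digraph)
  [4] 'l' (letter)
  [5] 'e' (letter)
Units from scan: 5
Final unit is 'e' after a consonant -> drop as silent (-1)
Sound units = 4 units


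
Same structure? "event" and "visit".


Pattern of "event": [0, 1, 0, 2, 3]
Pattern of "visit": [0, 1, 2, 1, 3]
Patterns do not match
Same pattern = No


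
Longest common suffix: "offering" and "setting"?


Word 1: "offering"
Word 2: "setting"
Comparing from end:
  Pos -1: 'g' == 'g'
  Pos -2: 'n' == 'n'
  Pos -3: 'i' == 'i'
  Pos -4: 'r' != 't' (stop)
LCS = "ing" (length 3)


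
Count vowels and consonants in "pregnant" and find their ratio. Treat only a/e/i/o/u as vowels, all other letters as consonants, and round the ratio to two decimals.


Word: "pregnant"
Vowels (a,e,i,o,u): 2
Consonants: 6
Ratio = 2/6
= 0.33


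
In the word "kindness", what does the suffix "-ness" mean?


Suffix: -ness
Example: kindness = kind + -ness
Meaning = state of being


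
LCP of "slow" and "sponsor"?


Word 1: "slow"
Word 2: "sponsor"
Comparing from start:
  Pos 0: 's' == 's'
  Pos 1: 'l' != 'p' (stop)
LCP = "s" (length 1)


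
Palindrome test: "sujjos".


Word: "sujjos"
Reversed: "sojjus"
Forward == Backward? sujjos != sojjus
Palindrome = No


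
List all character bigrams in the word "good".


Word: "good" (length 4)
Number of bigrams = 4 - 2 + 1 = 3
  Position 0: "go"
  Position 1: "oo"
  Position 2: "od"
Bigrams = "go", "oo", "od"


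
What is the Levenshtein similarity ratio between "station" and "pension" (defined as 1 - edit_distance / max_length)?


Word 1: "station" (length 7)
Word 2: "pension" (length 7)
One optimal edit sequence:
  1. substitute 's' -> 'p'  (+1)
  2. substitute 't' -> 'e'  (+1)
  3. substitute 'a' -> 'n'  (+1)
  4. substitute 't' -> 's'  (+1)
  5. keep 'i'
  6. keep 'o'
  7. keep 'n'
Edit distance = 4
Max length = max(7, 7) = 7
Similarity = 1 - 4/7
= 0.4286


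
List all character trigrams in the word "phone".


Word: "phone" (length 5)
Number of trigrams = 5 - 3 + 1 = 3
  Position 0: "pho"
  Position 1: "hon"
  Position 2: "one"
Trigrams = "pho", "hon", "one"


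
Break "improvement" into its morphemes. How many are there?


Word: "improvement"
Morphemes: improve + -ment
Each morpheme carries meaning
= 2 morphemes


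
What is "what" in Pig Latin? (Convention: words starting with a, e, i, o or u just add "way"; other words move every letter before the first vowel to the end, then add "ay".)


Word: "what"
Starts with consonant(s) → move to end, add 'ay'
Consonant cluster: "wh"
Pig Latin = "atwhay"


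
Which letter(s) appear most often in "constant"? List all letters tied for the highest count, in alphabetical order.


Word: "constant"
Letter counts:
  'a': 1
  'c': 1
  'n': 2
  'o': 1
  's': 1
  't': 2
Maximum count = 2
Most frequent = 'n', 't' (2 times each)


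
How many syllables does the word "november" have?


Word: "november"
Syllable breakdown: no / vem / ber
Counting: 3 parts
= 3 syllables


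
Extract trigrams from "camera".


Word: "camera" (length 6)
Number of trigrams = 6 - 3 + 1 = 4
  Position 0: "cam"
  Position 1: "ame"
  Position 2: "mer"
  Position 3: "era"
Trigrams = "cam", "ame", "mer", "era"


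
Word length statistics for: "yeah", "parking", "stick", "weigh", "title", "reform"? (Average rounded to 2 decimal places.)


Lengths: "yeah"=4, "parking"=7, "stick"=5, "weigh"=5, "title"=5, "reform"=6
Sum = 32, Count = 6
Average = 32/6 = 5.33
= avg=5.33, min=4, max=7


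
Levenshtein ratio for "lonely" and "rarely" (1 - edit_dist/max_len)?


Word 1: "lonely" (length 6)
Word 2: "rarely" (length 6)
One optimal edit sequence:
  1. substitute 'l' -> 'r'  (+1)
  2. substitute 'o' -> 'a'  (+1)
  3. substitute 'n' -> 'r'  (+1)
  4. keep 'e'
  5. keep 'l'
  6. keep 'y'
Edit distance = 3
Max length = max(6, 6) = 6
Similarity = 1 - 3/6
= 0.5000


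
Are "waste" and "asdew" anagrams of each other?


Word 1: "waste" → sorted: aestw
Word 2: "asdew" → sorted: adesw
Same letters? aestw != adesw
Anagram = No


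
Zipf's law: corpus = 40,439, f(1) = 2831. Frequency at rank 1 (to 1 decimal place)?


Zipf's law: f(r) = f(1) / r
f(1) = 2831
f(1) = 2831 / 1
= 2831.0 occurrences


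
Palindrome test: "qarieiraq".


Word: "qarieiraq"
Reversed: "qarieiraq"
Forward == Backward? qarieiraq == qarieiraq
Palindrome = Yes


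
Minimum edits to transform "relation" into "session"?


Word 1: "relation" (length 8)
Word 2: "session" (length 7)
One optimal edit sequence (insert/delete/substitute each cost 1):
  1. substitute 'r' -> 's'  (+1)
  2. keep 'e'
  3. delete 'l'  (+1)
  4. substitute 'a' -> 's'  (+1)
  5. substitute 't' -> 's'  (+1)
  6. keep 'i'
  7. keep 'o'
  8. keep 'n'
Total edit operations: 4
Edit distance = 4


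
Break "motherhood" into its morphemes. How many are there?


Word: "motherhood"
Morphemes: mother | -hood
Each morpheme carries meaning
= 2 morphemes


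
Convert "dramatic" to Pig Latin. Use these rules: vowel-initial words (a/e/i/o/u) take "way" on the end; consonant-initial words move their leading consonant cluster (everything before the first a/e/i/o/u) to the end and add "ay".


Word: "dramatic"
Starts with consonant(s) → move to end, add 'ay'
Consonant cluster: "dr"
Pig Latin = "amaticdray"


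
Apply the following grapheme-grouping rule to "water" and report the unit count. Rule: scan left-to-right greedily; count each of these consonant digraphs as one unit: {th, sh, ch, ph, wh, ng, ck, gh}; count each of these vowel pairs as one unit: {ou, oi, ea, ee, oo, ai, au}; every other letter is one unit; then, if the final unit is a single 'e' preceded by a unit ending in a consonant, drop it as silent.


Word: "water" (5 letters)
Left-to-right scan:
  1. 'w' (letter)
  2. 'a' (letter)
  3. 't' (letter)
  4. 'e' (letter)
  5. 'r' (letter)
Units from scan: 5
Sound units = 5 units


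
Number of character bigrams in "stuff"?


Word: "stuff" (length 5)
Number of 2-grams = length - 2 + 1 = 5 - 2 + 1
= 4


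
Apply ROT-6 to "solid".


Word: "solid"
Shift: 6
Each letter → (letter + shift) mod 26:
  's' (18) + 6 = 24 → 'y'
  'o' (14) + 6 = 20 → 'u'
  'l' (11) + 6 = 17 → 'r'
  'i' (8) + 6 = 14 → 'o'
  'd' (3) + 6 = 9 → 'j'
Result = "yuroj"


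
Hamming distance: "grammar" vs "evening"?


Comparing character by character (same length = 7):
  Pos 0: 'g' vs 'e' !=
  Pos 1: 'r' vs 'v' !=
  Pos 2: 'a' vs 'e' !=
  Pos 3: 'm' vs 'n' !=
  Pos 4: 'm' vs 'i' !=
  Pos 5: 'a' vs 'n' !=
  Pos 6: 'r' vs 'g' !=
Hamming distance = 7


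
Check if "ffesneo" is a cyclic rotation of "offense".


Word: "offense", Candidate: "ffesneo"
Method: check if candidate is substring of word+word
"offenseoffense" contains "ffesneo"? No
Is rotation = No


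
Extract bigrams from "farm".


Word: "farm" (length 4)
Number of bigrams = 4 - 2 + 1 = 3
  Position 0: "fa"
  Position 1: "ar"
  Position 2: "rm"
Bigrams = "fa", "ar", "rm"


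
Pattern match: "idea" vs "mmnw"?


Pattern of "idea": [0, 1, 2, 3]
Pattern of "mmnw": [0, 0, 1, 2]
Patterns do not match
Same pattern = No
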